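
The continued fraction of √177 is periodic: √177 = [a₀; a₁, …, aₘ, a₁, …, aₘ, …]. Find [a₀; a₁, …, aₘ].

a₀ = ⌊√177⌋ = 13.
With m₀=0, d₀=1 and mₖ₊₁ = dₖaₖ − mₖ, dₖ₊₁ = (n − mₖ₊₁²)/dₖ, aₖ₊₁ = ⌊(a₀+mₖ₊₁)/dₖ₊₁⌋:
  k=1: m=13, d=8, a=3
  k=2: m=11, d=7, a=3
  k=3: m=10, d=11, a=2
  k=4: m=12, d=3, a=8
  k=5: m=12, d=11, a=2
  k=6: m=10, d=7, a=3
  k=7: m=11, d=8, a=3
  k=8: m=13, d=1, a=26
d=1 and a=2a₀=26 at k=8, so the next step gives (m, d) = (13, 8) again — its k=1 value — and the period has length 8.

[13; 3, 3, 2, 8, 2, 3, 3, 26]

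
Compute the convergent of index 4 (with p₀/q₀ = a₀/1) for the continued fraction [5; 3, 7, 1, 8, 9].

1181/222

Using pₖ = aₖpₖ₋₁ + pₖ₋₂, qₖ = aₖqₖ₋₁ + qₖ₋₂ (with p₋₁=1, p₋₂=0, q₋₁=0, q₋₂=1):
  k=0: a=5, p=5, q=1
  k=1: a=3, p=16, q=3
  k=2: a=7, p=117, q=22
  k=3: a=1, p=133, q=25
  k=4: a=8, p=1181, q=222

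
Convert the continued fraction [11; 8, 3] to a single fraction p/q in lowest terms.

Using pₖ = aₖpₖ₋₁ + pₖ₋₂ and qₖ = aₖqₖ₋₁ + qₖ₋₂:
  k=0: a=11, p=11, q=1
  k=1: a=8, p=89, q=8
  k=2: a=3, p=278, q=25

278/25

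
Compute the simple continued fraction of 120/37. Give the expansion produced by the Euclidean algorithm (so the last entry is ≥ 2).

120 = 3×37 + 9
37 = 4×9 + 1
9 = 9×1 + 0  (stop)
So 120/37 = [3; 4, 9].

[3; 4, 9]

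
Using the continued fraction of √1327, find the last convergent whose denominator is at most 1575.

27831/764

√1327 = [36; 2, 2, 1, 35, 1, 2, 2, 72, …] (period length 8).
Convergents:
  p_0/q_0 = 36/1
  p_1/q_1 = 73/2
  p_2/q_2 = 182/5
  p_3/q_3 = 255/7
  p_4/q_4 = 9107/250
  p_5/q_5 = 9362/257
  p_6/q_6 = 27831/764
  p_7/q_7 = 65024/1785
q_6 = 764 ≤ 1575 < 1785 = q_7, so the answer is 27831/764.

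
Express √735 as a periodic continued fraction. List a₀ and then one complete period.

a₀ = ⌊√735⌋ = 27.
With m₀=0, d₀=1 and mₖ₊₁ = dₖaₖ − mₖ, dₖ₊₁ = (n − mₖ₊₁²)/dₖ, aₖ₊₁ = ⌊(a₀+mₖ₊₁)/dₖ₊₁⌋:
  k=1: m=27, d=6, a=9
  k=2: m=27, d=1, a=54
d=1 and a=2a₀=54 at k=2, so the next step gives (m, d) = (27, 6) again — its k=1 value — and the period has length 2.

[27; 9, 54]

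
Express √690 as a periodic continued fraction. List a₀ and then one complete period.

[26; 3, 1, 2, 1, 3, 52]

a₀ = ⌊√690⌋ = 26.
With m₀=0, d₀=1 and mₖ₊₁ = dₖaₖ − mₖ, dₖ₊₁ = (n − mₖ₊₁²)/dₖ, aₖ₊₁ = ⌊(a₀+mₖ₊₁)/dₖ₊₁⌋:
  k=1: m=26, d=14, a=3
  k=2: m=16, d=31, a=1
  k=3: m=15, d=15, a=2
  k=4: m=15, d=31, a=1
  k=5: m=16, d=14, a=3
  k=6: m=26, d=1, a=52
d=1 and a=2a₀=52 at k=6, so the next step gives (m, d) = (26, 14) again — its k=1 value — and the period has length 6.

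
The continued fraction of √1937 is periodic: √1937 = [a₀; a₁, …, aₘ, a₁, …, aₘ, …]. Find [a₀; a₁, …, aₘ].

a₀ = ⌊√1937⌋ = 44.
With m₀=0, d₀=1 and mₖ₊₁ = dₖaₖ − mₖ, dₖ₊₁ = (n − mₖ₊₁²)/dₖ, aₖ₊₁ = ⌊(a₀+mₖ₊₁)/dₖ₊₁⌋:
  k=1: m=44, d=1, a=88
d=1 and a=2a₀=88 at k=1, so the next step gives (m, d) = (44, 1) again — its k=1 value — and the period has length 1.

[44; 88]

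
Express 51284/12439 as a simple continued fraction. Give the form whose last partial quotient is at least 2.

51284 = 4×12439 + 1528
12439 = 8×1528 + 215
1528 = 7×215 + 23
215 = 9×23 + 8
23 = 2×8 + 7
8 = 1×7 + 1
7 = 7×1 + 0  (stop)
So 51284/12439 = [4; 8, 7, 9, 2, 1, 7].

[4; 8, 7, 9, 2, 1, 7]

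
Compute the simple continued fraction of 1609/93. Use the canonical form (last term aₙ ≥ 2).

1609 = 17·93 + 28
93 = 3·28 + 9
28 = 3·9 + 1
9 = 9·1 + 0  (stop)
So 1609/93 = [17; 3, 3, 9].

[17; 3, 3, 9]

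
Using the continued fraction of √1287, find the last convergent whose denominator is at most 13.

287/8

√1287 = [35; 1, 6, 1, 70, …] (period length 4).
Convergents:
  p_0/q_0 = 35/1
  p_1/q_1 = 36/1
  p_2/q_2 = 251/7
  p_3/q_3 = 287/8
  p_4/q_4 = 20341/567
q_3 = 8 ≤ 13 < 567 = q_4, so the answer is 287/8.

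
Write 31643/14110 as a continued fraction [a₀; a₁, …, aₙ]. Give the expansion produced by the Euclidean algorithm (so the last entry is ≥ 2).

31643 = 2×14110 + 3423
14110 = 4×3423 + 418
3423 = 8×418 + 79
418 = 5×79 + 23
79 = 3×23 + 10
23 = 2×10 + 3
10 = 3×3 + 1
3 = 3×1 + 0  (stop)
So 31643/14110 = [2; 4, 8, 5, 3, 2, 3, 3].

[2; 4, 8, 5, 3, 2, 3, 3]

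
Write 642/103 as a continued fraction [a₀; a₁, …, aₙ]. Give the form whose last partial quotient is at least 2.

[6; 4, 3, 2, 3]

642 = 6*103 + 24
103 = 4*24 + 7
24 = 3*7 + 3
7 = 2*3 + 1
3 = 3*1 + 0  (stop)
So 642/103 = [6; 4, 3, 2, 3].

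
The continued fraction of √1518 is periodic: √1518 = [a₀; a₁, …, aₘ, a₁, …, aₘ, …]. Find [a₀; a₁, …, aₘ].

a₀ = ⌊√1518⌋ = 38.
With m₀=0, d₀=1 and mₖ₊₁ = dₖaₖ − mₖ, dₖ₊₁ = (n − mₖ₊₁²)/dₖ, aₖ₊₁ = ⌊(a₀+mₖ₊₁)/dₖ₊₁⌋:
  k=1: m=38, d=74, a=1
  k=2: m=36, d=3, a=24
  k=3: m=36, d=74, a=1
  k=4: m=38, d=1, a=76
d=1 and a=2a₀=76 at k=4, so the next step gives (m, d) = (38, 74) again — its k=1 value — and the period has length 4.

[38; 1, 24, 1, 76]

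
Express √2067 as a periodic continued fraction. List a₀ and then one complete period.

[45; 2, 6, 2, 90]

a₀ = ⌊√2067⌋ = 45.
With m₀=0, d₀=1 and mₖ₊₁ = dₖaₖ − mₖ, dₖ₊₁ = (n − mₖ₊₁²)/dₖ, aₖ₊₁ = ⌊(a₀+mₖ₊₁)/dₖ₊₁⌋:
  k=1: m=45, d=42, a=2
  k=2: m=39, d=13, a=6
  k=3: m=39, d=42, a=2
  k=4: m=45, d=1, a=90
d=1 and a=2a₀=90 at k=4, so the next step gives (m, d) = (45, 42) again — its k=1 value — and the period has length 4.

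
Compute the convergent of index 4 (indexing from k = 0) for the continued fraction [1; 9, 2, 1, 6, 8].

Using pₖ = aₖpₖ₋₁ + pₖ₋₂, qₖ = aₖqₖ₋₁ + qₖ₋₂ (with p₋₁=1, p₋₂=0, q₋₁=0, q₋₂=1):
  k=0: a=1, p=1, q=1
  k=1: a=9, p=10, q=9
  k=2: a=2, p=21, q=19
  k=3: a=1, p=31, q=28
  k=4: a=6, p=207, q=187

207/187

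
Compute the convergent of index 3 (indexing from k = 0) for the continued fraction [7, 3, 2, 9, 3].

Using pₖ = aₖpₖ₋₁ + pₖ₋₂, qₖ = aₖqₖ₋₁ + qₖ₋₂ (with p₋₁=1, p₋₂=0, q₋₁=0, q₋₂=1):
  k=0: a=7, p=7, q=1
  k=1: a=3, p=22, q=3
  k=2: a=2, p=51, q=7
  k=3: a=9, p=481, q=66

481/66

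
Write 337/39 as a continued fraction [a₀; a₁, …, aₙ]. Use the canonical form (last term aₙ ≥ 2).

337 = 8·39 + 25
39 = 1·25 + 14
25 = 1·14 + 11
14 = 1·11 + 3
11 = 3·3 + 2
3 = 1·2 + 1
2 = 2·1 + 0  (stop)
So 337/39 = [8; 1, 1, 1, 3, 1, 2].

[8; 1, 1, 1, 3, 1, 2]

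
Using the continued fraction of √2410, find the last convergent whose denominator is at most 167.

5351/109

√2410 = [49; 10, 1, 8, 1, 10, 98, …] (period length 6).
Convergents:
  p_0/q_0 = 49/1
  p_1/q_1 = 491/10
  p_2/q_2 = 540/11
  p_3/q_3 = 4811/98
  p_4/q_4 = 5351/109
  p_5/q_5 = 58321/1188
q_4 = 109 ≤ 167 < 1188 = q_5, so the answer is 5351/109.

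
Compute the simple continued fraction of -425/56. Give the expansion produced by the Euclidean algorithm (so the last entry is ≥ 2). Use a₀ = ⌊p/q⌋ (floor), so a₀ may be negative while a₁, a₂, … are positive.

[-8; 2, 2, 3, 3]

-425 = -8·56 + 23
56 = 2·23 + 10
23 = 2·10 + 3
10 = 3·3 + 1
3 = 3·1 + 0  (stop)
So -425/56 = [-8; 2, 2, 3, 3].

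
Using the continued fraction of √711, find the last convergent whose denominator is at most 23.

√711 = [26; 1, 1, 1, 52, …] (period length 4).
Convergents:
  p_0/q_0 = 26/1
  p_1/q_1 = 27/1
  p_2/q_2 = 53/2
  p_3/q_3 = 80/3
  p_4/q_4 = 4213/158
q_3 = 3 ≤ 23 < 158 = q_4, so the answer is 80/3.

80/3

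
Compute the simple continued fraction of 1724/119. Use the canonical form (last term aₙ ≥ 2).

[14; 2, 19, 3]

1724 = 14·119 + 58
119 = 2·58 + 3
58 = 19·3 + 1
3 = 3·1 + 0  (stop)
So 1724/119 = [14; 2, 19, 3].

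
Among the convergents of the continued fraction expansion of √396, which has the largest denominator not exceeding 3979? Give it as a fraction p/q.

√396 = [19; 1, 8, 1, 38, …] (period length 4).
Convergents:
  p_0/q_0 = 19/1
  p_1/q_1 = 20/1
  p_2/q_2 = 179/9
  p_3/q_3 = 199/10
  p_4/q_4 = 7741/389
  p_5/q_5 = 7940/399
  p_6/q_6 = 71261/3581
  p_7/q_7 = 79201/3980
q_6 = 3581 ≤ 3979 < 3980 = q_7, so the answer is 71261/3581.

71261/3581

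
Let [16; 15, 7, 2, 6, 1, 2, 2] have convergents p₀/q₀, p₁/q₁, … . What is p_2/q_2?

1703/106

Using pₖ = aₖpₖ₋₁ + pₖ₋₂, qₖ = aₖqₖ₋₁ + qₖ₋₂ (with p₋₁=1, p₋₂=0, q₋₁=0, q₋₂=1):
  k=0: a=16, p=16, q=1
  k=1: a=15, p=241, q=15
  k=2: a=7, p=1703, q=106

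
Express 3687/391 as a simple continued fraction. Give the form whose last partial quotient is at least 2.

3687 = 9×391 + 168
391 = 2×168 + 55
168 = 3×55 + 3
55 = 18×3 + 1
3 = 3×1 + 0  (stop)
So 3687/391 = [9; 2, 3, 18, 3].

[9; 2, 3, 18, 3]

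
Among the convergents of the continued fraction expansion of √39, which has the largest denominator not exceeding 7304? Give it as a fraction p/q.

√39 = [6; 4, 12, …] (period length 2).
Convergents:
  p_0/q_0 = 6/1
  p_1/q_1 = 25/4
  p_2/q_2 = 306/49
  p_3/q_3 = 1249/200
  p_4/q_4 = 15294/2449
  p_5/q_5 = 62425/9996
q_4 = 2449 ≤ 7304 < 9996 = q_5, so the answer is 15294/2449.

15294/2449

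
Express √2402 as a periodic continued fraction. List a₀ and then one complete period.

a₀ = ⌊√2402⌋ = 49.
With m₀=0, d₀=1 and mₖ₊₁ = dₖaₖ − mₖ, dₖ₊₁ = (n − mₖ₊₁²)/dₖ, aₖ₊₁ = ⌊(a₀+mₖ₊₁)/dₖ₊₁⌋:
  k=1: m=49, d=1, a=98
d=1 and a=2a₀=98 at k=1, so the next step gives (m, d) = (49, 1) again — its k=1 value — and the period has length 1.

[49; 98]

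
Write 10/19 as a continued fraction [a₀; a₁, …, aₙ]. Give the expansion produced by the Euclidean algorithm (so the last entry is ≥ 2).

[0; 1, 1, 9]

10 = 0*19 + 10
19 = 1*10 + 9
10 = 1*9 + 1
9 = 9*1 + 0  (stop)
So 10/19 = [0; 1, 1, 9].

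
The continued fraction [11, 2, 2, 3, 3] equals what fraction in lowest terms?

639/56

Using pₖ = aₖpₖ₋₁ + pₖ₋₂ and qₖ = aₖqₖ₋₁ + qₖ₋₂:
  k=0: a=11, p=11, q=1
  k=1: a=2, p=23, q=2
  k=2: a=2, p=57, q=5
  k=3: a=3, p=194, q=17
  k=4: a=3, p=639, q=56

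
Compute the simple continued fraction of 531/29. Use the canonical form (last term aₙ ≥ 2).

531 = 18·29 + 9
29 = 3·9 + 2
9 = 4·2 + 1
2 = 2·1 + 0  (stop)
So 531/29 = [18; 3, 4, 2].

[18; 3, 4, 2]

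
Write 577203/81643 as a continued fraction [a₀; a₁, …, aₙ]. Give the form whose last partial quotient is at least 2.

577203 = 7*81643 + 5702
81643 = 14*5702 + 1815
5702 = 3*1815 + 257
1815 = 7*257 + 16
257 = 16*16 + 1
16 = 16*1 + 0  (stop)
So 577203/81643 = [7; 14, 3, 7, 16, 16].

[7; 14, 3, 7, 16, 16]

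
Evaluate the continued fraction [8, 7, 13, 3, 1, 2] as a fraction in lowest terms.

Fold from the inside: start with 2/1.
  1 + 1/2 = 3/2
  3 + 2/3 = 11/3
  13 + 3/11 = 146/11
  7 + 11/146 = 1033/146
  8 + 146/1033 = 8410/1033

8410/1033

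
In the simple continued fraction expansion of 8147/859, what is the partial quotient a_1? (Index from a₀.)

2

8147 = 9·859 + 416   →  a_0 = 9
859 = 2·416 + 27   →  a_1 = 2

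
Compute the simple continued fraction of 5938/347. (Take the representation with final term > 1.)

[17; 8, 1, 8, 1, 3]

5938 = 17·347 + 39
347 = 8·39 + 35
39 = 1·35 + 4
35 = 8·4 + 3
4 = 1·3 + 1
3 = 3·1 + 0  (stop)
So 5938/347 = [17; 8, 1, 8, 1, 3].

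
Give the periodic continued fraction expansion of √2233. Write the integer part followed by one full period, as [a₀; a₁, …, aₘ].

[47; 3, 1, 12, 1, 3, 94]

a₀ = ⌊√2233⌋ = 47.
With m₀=0, d₀=1 and mₖ₊₁ = dₖaₖ − mₖ, dₖ₊₁ = (n − mₖ₊₁²)/dₖ, aₖ₊₁ = ⌊(a₀+mₖ₊₁)/dₖ₊₁⌋:
  k=1: m=47, d=24, a=3
  k=2: m=25, d=67, a=1
  k=3: m=42, d=7, a=12
  k=4: m=42, d=67, a=1
  k=5: m=25, d=24, a=3
  k=6: m=47, d=1, a=94
d=1 and a=2a₀=94 at k=6, so the next step gives (m, d) = (47, 24) again — its k=1 value — and the period has length 6.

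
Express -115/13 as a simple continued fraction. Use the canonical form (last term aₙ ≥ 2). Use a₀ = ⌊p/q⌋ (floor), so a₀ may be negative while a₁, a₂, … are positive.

-115 = -9·13 + 2
13 = 6·2 + 1
2 = 2·1 + 0  (stop)
So -115/13 = [-9; 6, 2].

[-9; 6, 2]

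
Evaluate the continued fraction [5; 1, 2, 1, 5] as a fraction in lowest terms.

Fold from the inside: start with 5/1.
  1 + 1/5 = 6/5
  2 + 5/6 = 17/6
  1 + 6/17 = 23/17
  5 + 17/23 = 132/23

132/23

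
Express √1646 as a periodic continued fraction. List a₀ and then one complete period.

a₀ = ⌊√1646⌋ = 40.
With m₀=0, d₀=1 and mₖ₊₁ = dₖaₖ − mₖ, dₖ₊₁ = (n − mₖ₊₁²)/dₖ, aₖ₊₁ = ⌊(a₀+mₖ₊₁)/dₖ₊₁⌋:
  k=1: m=40, d=46, a=1
  k=2: m=6, d=35, a=1
  k=3: m=29, d=23, a=3
  k=4: m=40, d=2, a=40
  k=5: m=40, d=23, a=3
  k=6: m=29, d=35, a=1
  k=7: m=6, d=46, a=1
  k=8: m=40, d=1, a=80
d=1 and a=2a₀=80 at k=8, so the next step gives (m, d) = (40, 46) again — its k=1 value — and the period has length 8.

[40; 1, 1, 3, 40, 3, 1, 1, 80]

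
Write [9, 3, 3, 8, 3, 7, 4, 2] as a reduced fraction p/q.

163533/17582

Using pₖ = aₖpₖ₋₁ + pₖ₋₂ and qₖ = aₖqₖ₋₁ + qₖ₋₂:
  k=0: a=9, p=9, q=1
  k=1: a=3, p=28, q=3
  k=2: a=3, p=93, q=10
  k=3: a=8, p=772, q=83
  k=4: a=3, p=2409, q=259
  k=5: a=7, p=17635, q=1896
  k=6: a=4, p=72949, q=7843
  k=7: a=2, p=163533, q=17582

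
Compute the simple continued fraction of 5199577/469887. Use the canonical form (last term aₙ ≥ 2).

5199577 = 11×469887 + 30820
469887 = 15×30820 + 7587
30820 = 4×7587 + 472
7587 = 16×472 + 35
472 = 13×35 + 17
35 = 2×17 + 1
17 = 17×1 + 0  (stop)
So 5199577/469887 = [11; 15, 4, 16, 13, 2, 17].

[11; 15, 4, 16, 13, 2, 17]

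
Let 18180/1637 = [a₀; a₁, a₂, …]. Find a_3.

6

18180 = 11·1637 + 173   →  a_0 = 11
1637 = 9·173 + 80   →  a_1 = 9
173 = 2·80 + 13   →  a_2 = 2
80 = 6·13 + 2   →  a_3 = 6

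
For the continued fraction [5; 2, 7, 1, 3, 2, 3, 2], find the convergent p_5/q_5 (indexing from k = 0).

815/149

Using pₖ = aₖpₖ₋₁ + pₖ₋₂, qₖ = aₖqₖ₋₁ + qₖ₋₂ (with p₋₁=1, p₋₂=0, q₋₁=0, q₋₂=1):
  k=0: a=5, p=5, q=1
  k=1: a=2, p=11, q=2
  k=2: a=7, p=82, q=15
  k=3: a=1, p=93, q=17
  k=4: a=3, p=361, q=66
  k=5: a=2, p=815, q=149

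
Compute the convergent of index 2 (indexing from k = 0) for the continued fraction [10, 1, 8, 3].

Using pₖ = aₖpₖ₋₁ + pₖ₋₂, qₖ = aₖqₖ₋₁ + qₖ₋₂ (with p₋₁=1, p₋₂=0, q₋₁=0, q₋₂=1):
  k=0: a=10, p=10, q=1
  k=1: a=1, p=11, q=1
  k=2: a=8, p=98, q=9

98/9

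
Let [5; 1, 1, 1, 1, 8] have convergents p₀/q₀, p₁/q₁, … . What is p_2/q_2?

Using pₖ = aₖpₖ₋₁ + pₖ₋₂, qₖ = aₖqₖ₋₁ + qₖ₋₂ (with p₋₁=1, p₋₂=0, q₋₁=0, q₋₂=1):
  k=0: a=5, p=5, q=1
  k=1: a=1, p=6, q=1
  k=2: a=1, p=11, q=2

11/2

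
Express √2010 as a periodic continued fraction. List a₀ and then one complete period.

[44; 1, 4, 1, 88]

a₀ = ⌊√2010⌋ = 44.
With m₀=0, d₀=1 and mₖ₊₁ = dₖaₖ − mₖ, dₖ₊₁ = (n − mₖ₊₁²)/dₖ, aₖ₊₁ = ⌊(a₀+mₖ₊₁)/dₖ₊₁⌋:
  k=1: m=44, d=74, a=1
  k=2: m=30, d=15, a=4
  k=3: m=30, d=74, a=1
  k=4: m=44, d=1, a=88
d=1 and a=2a₀=88 at k=4, so the next step gives (m, d) = (44, 74) again — its k=1 value — and the period has length 4.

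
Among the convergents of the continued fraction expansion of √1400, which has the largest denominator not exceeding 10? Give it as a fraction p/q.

√1400 = [37; 2, 2, 2, 74, …] (period length 4).
Convergents:
  p_0/q_0 = 37/1
  p_1/q_1 = 75/2
  p_2/q_2 = 187/5
  p_3/q_3 = 449/12
q_2 = 5 ≤ 10 < 12 = q_3, so the answer is 187/5.

187/5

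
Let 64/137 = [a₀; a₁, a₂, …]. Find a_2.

64 = 0·137 + 64   →  a_0 = 0
137 = 2·64 + 9   →  a_1 = 2
64 = 7·9 + 1   →  a_2 = 7

7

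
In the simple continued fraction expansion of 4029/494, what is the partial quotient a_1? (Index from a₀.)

4029 = 8·494 + 77   →  a_0 = 8
494 = 6·77 + 32   →  a_1 = 6

6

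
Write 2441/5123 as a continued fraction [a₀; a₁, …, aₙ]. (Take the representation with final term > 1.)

2441 = 0·5123 + 2441
5123 = 2·2441 + 241
2441 = 10·241 + 31
241 = 7·31 + 24
31 = 1·24 + 7
24 = 3·7 + 3
7 = 2·3 + 1
3 = 3·1 + 0  (stop)
So 2441/5123 = [0; 2, 10, 7, 1, 3, 2, 3].

[0; 2, 10, 7, 1, 3, 2, 3]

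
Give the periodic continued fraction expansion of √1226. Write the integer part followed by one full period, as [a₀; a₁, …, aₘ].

[35; 70]

a₀ = ⌊√1226⌋ = 35.
With m₀=0, d₀=1 and mₖ₊₁ = dₖaₖ − mₖ, dₖ₊₁ = (n − mₖ₊₁²)/dₖ, aₖ₊₁ = ⌊(a₀+mₖ₊₁)/dₖ₊₁⌋:
  k=1: m=35, d=1, a=70
d=1 and a=2a₀=70 at k=1, so the next step gives (m, d) = (35, 1) again — its k=1 value — and the period has length 1.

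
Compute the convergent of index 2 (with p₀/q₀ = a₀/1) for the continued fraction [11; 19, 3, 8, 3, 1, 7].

Using pₖ = aₖpₖ₋₁ + pₖ₋₂, qₖ = aₖqₖ₋₁ + qₖ₋₂ (with p₋₁=1, p₋₂=0, q₋₁=0, q₋₂=1):
  k=0: a=11, p=11, q=1
  k=1: a=19, p=210, q=19
  k=2: a=3, p=641, q=58

641/58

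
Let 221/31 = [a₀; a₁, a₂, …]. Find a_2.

1

221 = 7·31 + 4   →  a_0 = 7
31 = 7·4 + 3   →  a_1 = 7
4 = 1·3 + 1   →  a_2 = 1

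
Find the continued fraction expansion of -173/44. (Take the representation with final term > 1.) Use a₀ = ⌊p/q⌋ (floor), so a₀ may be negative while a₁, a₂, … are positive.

-173 = -4·44 + 3
44 = 14·3 + 2
3 = 1·2 + 1
2 = 2·1 + 0  (stop)
So -173/44 = [-4; 14, 1, 2].

[-4; 14, 1, 2]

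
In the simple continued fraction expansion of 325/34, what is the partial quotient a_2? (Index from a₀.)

325 = 9·34 + 19   →  a_0 = 9
34 = 1·19 + 15   →  a_1 = 1
19 = 1·15 + 4   →  a_2 = 1

1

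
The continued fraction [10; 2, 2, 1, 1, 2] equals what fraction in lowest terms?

323/31

Using pₖ = aₖpₖ₋₁ + pₖ₋₂ and qₖ = aₖqₖ₋₁ + qₖ₋₂:
  k=0: a=10, p=10, q=1
  k=1: a=2, p=21, q=2
  k=2: a=2, p=52, q=5
  k=3: a=1, p=73, q=7
  k=4: a=1, p=125, q=12
  k=5: a=2, p=323, q=31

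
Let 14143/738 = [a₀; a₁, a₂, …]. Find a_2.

10

14143 = 19·738 + 121   →  a_0 = 19
738 = 6·121 + 12   →  a_1 = 6
121 = 10·12 + 1   →  a_2 = 10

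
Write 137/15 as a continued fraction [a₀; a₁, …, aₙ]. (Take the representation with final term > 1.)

[9; 7, 2]

137 = 9×15 + 2
15 = 7×2 + 1
2 = 2×1 + 0  (stop)
So 137/15 = [9; 7, 2].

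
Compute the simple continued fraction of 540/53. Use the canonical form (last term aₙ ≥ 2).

540 = 10·53 + 10
53 = 5·10 + 3
10 = 3·3 + 1
3 = 3·1 + 0  (stop)
So 540/53 = [10; 5, 3, 3].

[10; 5, 3, 3]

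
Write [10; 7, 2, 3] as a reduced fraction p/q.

Using pₖ = aₖpₖ₋₁ + pₖ₋₂ and qₖ = aₖqₖ₋₁ + qₖ₋₂:
  k=0: a=10, p=10, q=1
  k=1: a=7, p=71, q=7
  k=2: a=2, p=152, q=15
  k=3: a=3, p=527, q=52

527/52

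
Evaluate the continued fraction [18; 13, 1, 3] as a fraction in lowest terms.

994/55

Fold from the inside: start with 3/1.
  1 + 1/3 = 4/3
  13 + 3/4 = 55/4
  18 + 4/55 = 994/55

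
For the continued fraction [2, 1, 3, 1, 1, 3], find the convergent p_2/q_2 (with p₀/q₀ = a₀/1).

11/4

Using pₖ = aₖpₖ₋₁ + pₖ₋₂, qₖ = aₖqₖ₋₁ + qₖ₋₂ (with p₋₁=1, p₋₂=0, q₋₁=0, q₋₂=1):
  k=0: a=2, p=2, q=1
  k=1: a=1, p=3, q=1
  k=2: a=3, p=11, q=4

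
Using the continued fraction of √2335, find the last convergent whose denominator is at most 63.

1353/28

√2335 = [48; 3, 9, 3, 96, …] (period length 4).
Convergents:
  p_0/q_0 = 48/1
  p_1/q_1 = 145/3
  p_2/q_2 = 1353/28
  p_3/q_3 = 4204/87
q_2 = 28 ≤ 63 < 87 = q_3, so the answer is 1353/28.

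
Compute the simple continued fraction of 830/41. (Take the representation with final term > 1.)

830 = 20×41 + 10
41 = 4×10 + 1
10 = 10×1 + 0  (stop)
So 830/41 = [20; 4, 10].

[20; 4, 10]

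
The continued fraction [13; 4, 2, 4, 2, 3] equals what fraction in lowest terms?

4060/307

Using pₖ = aₖpₖ₋₁ + pₖ₋₂ and qₖ = aₖqₖ₋₁ + qₖ₋₂:
  k=0: a=13, p=13, q=1
  k=1: a=4, p=53, q=4
  k=2: a=2, p=119, q=9
  k=3: a=4, p=529, q=40
  k=4: a=2, p=1177, q=89
  k=5: a=3, p=4060, q=307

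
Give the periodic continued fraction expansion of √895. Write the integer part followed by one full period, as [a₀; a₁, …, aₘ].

[29; 1, 10, 1, 58]

a₀ = ⌊√895⌋ = 29.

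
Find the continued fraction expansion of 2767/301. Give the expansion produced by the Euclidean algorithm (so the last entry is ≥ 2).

2767 = 9×301 + 58
301 = 5×58 + 11
58 = 5×11 + 3
11 = 3×3 + 2
3 = 1×2 + 1
2 = 2×1 + 0  (stop)
So 2767/301 = [9; 5, 5, 3, 1, 2].

[9; 5, 5, 3, 1, 2]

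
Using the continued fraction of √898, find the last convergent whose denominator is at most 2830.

53910/1799

√898 = [29; 1, 28, 1, 58, …] (period length 4).
Convergents:
  p_0/q_0 = 29/1
  p_1/q_1 = 30/1
  p_2/q_2 = 869/29
  p_3/q_3 = 899/30
  p_4/q_4 = 53011/1769
  p_5/q_5 = 53910/1799
  p_6/q_6 = 1562491/52141
q_5 = 1799 ≤ 2830 < 52141 = q_6, so the answer is 53910/1799.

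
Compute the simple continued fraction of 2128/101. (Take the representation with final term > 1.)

2128 = 21×101 + 7
101 = 14×7 + 3
7 = 2×3 + 1
3 = 3×1 + 0  (stop)
So 2128/101 = [21; 14, 2, 3].

[21; 14, 2, 3]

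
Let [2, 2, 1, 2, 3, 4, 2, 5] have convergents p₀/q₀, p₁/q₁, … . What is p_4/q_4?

Using pₖ = aₖpₖ₋₁ + pₖ₋₂, qₖ = aₖqₖ₋₁ + qₖ₋₂ (with p₋₁=1, p₋₂=0, q₋₁=0, q₋₂=1):
  k=0: a=2, p=2, q=1
  k=1: a=2, p=5, q=2
  k=2: a=1, p=7, q=3
  k=3: a=2, p=19, q=8
  k=4: a=3, p=64, q=27

64/27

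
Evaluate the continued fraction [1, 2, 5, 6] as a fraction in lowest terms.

Using pₖ = aₖpₖ₋₁ + pₖ₋₂ and qₖ = aₖqₖ₋₁ + qₖ₋₂:
  k=0: a=1, p=1, q=1
  k=1: a=2, p=3, q=2
  k=2: a=5, p=16, q=11
  k=3: a=6, p=99, q=68

99/68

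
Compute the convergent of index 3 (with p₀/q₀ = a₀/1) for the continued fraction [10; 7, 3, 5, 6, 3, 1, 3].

Using pₖ = aₖpₖ₋₁ + pₖ₋₂, qₖ = aₖqₖ₋₁ + qₖ₋₂ (with p₋₁=1, p₋₂=0, q₋₁=0, q₋₂=1):
  k=0: a=10, p=10, q=1
  k=1: a=7, p=71, q=7
  k=2: a=3, p=223, q=22
  k=3: a=5, p=1186, q=117

1186/117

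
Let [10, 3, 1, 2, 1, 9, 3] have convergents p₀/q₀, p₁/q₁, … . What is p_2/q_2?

Using pₖ = aₖpₖ₋₁ + pₖ₋₂, qₖ = aₖqₖ₋₁ + qₖ₋₂ (with p₋₁=1, p₋₂=0, q₋₁=0, q₋₂=1):
  k=0: a=10, p=10, q=1
  k=1: a=3, p=31, q=3
  k=2: a=1, p=41, q=4

41/4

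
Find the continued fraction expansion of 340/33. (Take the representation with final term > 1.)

340 = 10×33 + 10
33 = 3×10 + 3
10 = 3×3 + 1
3 = 3×1 + 0  (stop)
So 340/33 = [10; 3, 3, 3].

[10; 3, 3, 3]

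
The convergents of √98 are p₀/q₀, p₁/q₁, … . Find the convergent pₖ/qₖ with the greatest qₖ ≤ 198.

√98 = [9; 1, 8, 1, 18, …] (period length 4).
Convergents:
  p_0/q_0 = 9/1
  p_1/q_1 = 10/1
  p_2/q_2 = 89/9
  p_3/q_3 = 99/10
  p_4/q_4 = 1871/189
  p_5/q_5 = 1970/199
q_4 = 189 ≤ 198 < 199 = q_5, so the answer is 1871/189.

1871/189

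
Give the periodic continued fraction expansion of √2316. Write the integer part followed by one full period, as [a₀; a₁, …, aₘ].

a₀ = ⌊√2316⌋ = 48.
With m₀=0, d₀=1 and mₖ₊₁ = dₖaₖ − mₖ, dₖ₊₁ = (n − mₖ₊₁²)/dₖ, aₖ₊₁ = ⌊(a₀+mₖ₊₁)/dₖ₊₁⌋:
  k=1: m=48, d=12, a=8
  k=2: m=48, d=1, a=96
d=1 and a=2a₀=96 at k=2, so the next step gives (m, d) = (48, 12) again — its k=1 value — and the period has length 2.

[48; 8, 96]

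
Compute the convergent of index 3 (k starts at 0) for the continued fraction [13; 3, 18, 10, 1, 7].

7370/553

Using pₖ = aₖpₖ₋₁ + pₖ₋₂, qₖ = aₖqₖ₋₁ + qₖ₋₂ (with p₋₁=1, p₋₂=0, q₋₁=0, q₋₂=1):
  k=0: a=13, p=13, q=1
  k=1: a=3, p=40, q=3
  k=2: a=18, p=733, q=55
  k=3: a=10, p=7370, q=553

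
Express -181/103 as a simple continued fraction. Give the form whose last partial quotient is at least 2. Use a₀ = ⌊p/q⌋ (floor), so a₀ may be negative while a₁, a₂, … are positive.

[-2; 4, 8, 3]

-181 = -2·103 + 25
103 = 4·25 + 3
25 = 8·3 + 1
3 = 3·1 + 0  (stop)
So -181/103 = [-2; 4, 8, 3].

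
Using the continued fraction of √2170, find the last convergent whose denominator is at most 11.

√2170 = [46; 1, 1, 2, 1, 1, 92, …] (period length 6).
Convergents:
  p_0/q_0 = 46/1
  p_1/q_1 = 47/1
  p_2/q_2 = 93/2
  p_3/q_3 = 233/5
  p_4/q_4 = 326/7
  p_5/q_5 = 559/12
q_4 = 7 ≤ 11 < 12 = q_5, so the answer is 326/7.

326/7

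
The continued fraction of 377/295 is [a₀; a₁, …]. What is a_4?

377 = 1·295 + 82   →  a_0 = 1
295 = 3·82 + 49   →  a_1 = 3
82 = 1·49 + 33   →  a_2 = 1
49 = 1·33 + 16   →  a_3 = 1
33 = 2·16 + 1   →  a_4 = 2

2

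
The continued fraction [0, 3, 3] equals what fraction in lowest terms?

3/10

Fold from the inside: start with 3/1.
  3 + 1/3 = 10/3
  0 + 3/10 = 3/10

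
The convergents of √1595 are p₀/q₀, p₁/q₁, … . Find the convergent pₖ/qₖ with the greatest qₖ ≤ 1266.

50441/1263

√1595 = [39; 1, 14, 1, 78, …] (period length 4).
Convergents:
  p_0/q_0 = 39/1
  p_1/q_1 = 40/1
  p_2/q_2 = 599/15
  p_3/q_3 = 639/16
  p_4/q_4 = 50441/1263
  p_5/q_5 = 51080/1279
q_4 = 1263 ≤ 1266 < 1279 = q_5, so the answer is 50441/1263.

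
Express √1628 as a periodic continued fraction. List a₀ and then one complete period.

[40; 2, 1, 6, 1, 2, 80]

a₀ = ⌊√1628⌋ = 40.
With m₀=0, d₀=1 and mₖ₊₁ = dₖaₖ − mₖ, dₖ₊₁ = (n − mₖ₊₁²)/dₖ, aₖ₊₁ = ⌊(a₀+mₖ₊₁)/dₖ₊₁⌋:
  k=1: m=40, d=28, a=2
  k=2: m=16, d=49, a=1
  k=3: m=33, d=11, a=6
  k=4: m=33, d=49, a=1
  k=5: m=16, d=28, a=2
  k=6: m=40, d=1, a=80
d=1 and a=2a₀=80 at k=6, so the next step gives (m, d) = (40, 28) again — its k=1 value — and the period has length 6.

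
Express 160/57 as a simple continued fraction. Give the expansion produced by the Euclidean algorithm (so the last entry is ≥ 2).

[2; 1, 4, 5, 2]

160 = 2×57 + 46
57 = 1×46 + 11
46 = 4×11 + 2
11 = 5×2 + 1
2 = 2×1 + 0  (stop)
So 160/57 = [2; 1, 4, 5, 2].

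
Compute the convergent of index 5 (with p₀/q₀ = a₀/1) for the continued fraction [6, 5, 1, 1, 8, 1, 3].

Using pₖ = aₖpₖ₋₁ + pₖ₋₂, qₖ = aₖqₖ₋₁ + qₖ₋₂ (with p₋₁=1, p₋₂=0, q₋₁=0, q₋₂=1):
  k=0: a=6, p=6, q=1
  k=1: a=5, p=31, q=5
  k=2: a=1, p=37, q=6
  k=3: a=1, p=68, q=11
  k=4: a=8, p=581, q=94
  k=5: a=1, p=649, q=105

649/105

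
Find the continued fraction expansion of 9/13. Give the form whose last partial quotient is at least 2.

[0; 1, 2, 4]

9 = 0×13 + 9
13 = 1×9 + 4
9 = 2×4 + 1
4 = 4×1 + 0  (stop)
So 9/13 = [0; 1, 2, 4].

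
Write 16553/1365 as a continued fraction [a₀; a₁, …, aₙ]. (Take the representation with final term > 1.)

[12; 7, 1, 8, 9, 2]

16553 = 12·1365 + 173
1365 = 7·173 + 154
173 = 1·154 + 19
154 = 8·19 + 2
19 = 9·2 + 1
2 = 2·1 + 0  (stop)
So 16553/1365 = [12; 7, 1, 8, 9, 2].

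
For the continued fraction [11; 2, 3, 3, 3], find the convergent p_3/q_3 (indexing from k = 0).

263/23

Using pₖ = aₖpₖ₋₁ + pₖ₋₂, qₖ = aₖqₖ₋₁ + qₖ₋₂ (with p₋₁=1, p₋₂=0, q₋₁=0, q₋₂=1):
  k=0: a=11, p=11, q=1
  k=1: a=2, p=23, q=2
  k=2: a=3, p=80, q=7
  k=3: a=3, p=263, q=23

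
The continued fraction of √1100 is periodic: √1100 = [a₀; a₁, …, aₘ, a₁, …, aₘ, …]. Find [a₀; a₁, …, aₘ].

a₀ = ⌊√1100⌋ = 33.
With m₀=0, d₀=1 and mₖ₊₁ = dₖaₖ − mₖ, dₖ₊₁ = (n − mₖ₊₁²)/dₖ, aₖ₊₁ = ⌊(a₀+mₖ₊₁)/dₖ₊₁⌋:
  k=1: m=33, d=11, a=6
  k=2: m=33, d=1, a=66
d=1 and a=2a₀=66 at k=2, so the next step gives (m, d) = (33, 11) again — its k=1 value — and the period has length 2.

[33; 6, 66]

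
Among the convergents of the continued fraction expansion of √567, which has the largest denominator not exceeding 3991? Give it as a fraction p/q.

√567 = [23; 1, 4, 3, 4, 1, 46, …] (period length 6).
Convergents:
  p_0/q_0 = 23/1
  p_1/q_1 = 24/1
  p_2/q_2 = 119/5
  p_3/q_3 = 381/16
  p_4/q_4 = 1643/69
  p_5/q_5 = 2024/85
  p_6/q_6 = 94747/3979
  p_7/q_7 = 96771/4064
q_6 = 3979 ≤ 3991 < 4064 = q_7, so the answer is 94747/3979.

94747/3979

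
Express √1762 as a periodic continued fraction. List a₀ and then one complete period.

a₀ = ⌊√1762⌋ = 41.
With m₀=0, d₀=1 and mₖ₊₁ = dₖaₖ − mₖ, dₖ₊₁ = (n − mₖ₊₁²)/dₖ, aₖ₊₁ = ⌊(a₀+mₖ₊₁)/dₖ₊₁⌋:
  k=1: m=41, d=81, a=1
  k=2: m=40, d=2, a=40
  k=3: m=40, d=81, a=1
  k=4: m=41, d=1, a=82
d=1 and a=2a₀=82 at k=4, so the next step gives (m, d) = (41, 81) again — its k=1 value — and the period has length 4.

[41; 1, 40, 1, 82]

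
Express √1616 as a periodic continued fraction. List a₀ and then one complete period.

a₀ = ⌊√1616⌋ = 40.

[40; 5, 80]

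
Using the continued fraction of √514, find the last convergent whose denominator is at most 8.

√514 = [22; 1, 2, 22, 2, 1, 44, …] (period length 6).
Convergents:
  p_0/q_0 = 22/1
  p_1/q_1 = 23/1
  p_2/q_2 = 68/3
  p_3/q_3 = 1519/67
q_2 = 3 ≤ 8 < 67 = q_3, so the answer is 68/3.

68/3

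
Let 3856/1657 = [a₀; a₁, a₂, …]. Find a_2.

3856 = 2·1657 + 542   →  a_0 = 2
1657 = 3·542 + 31   →  a_1 = 3
542 = 17·31 + 15   →  a_2 = 17

17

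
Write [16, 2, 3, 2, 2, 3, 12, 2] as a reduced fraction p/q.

55932/3403

Fold from the inside: start with 2/1.
  12 + 1/2 = 25/2
  3 + 2/25 = 77/25
  2 + 25/77 = 179/77
  2 + 77/179 = 435/179
  3 + 179/435 = 1484/435
  2 + 435/1484 = 3403/1484
  16 + 1484/3403 = 55932/3403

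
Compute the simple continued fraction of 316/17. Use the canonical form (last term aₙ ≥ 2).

[18; 1, 1, 2, 3]

316 = 18*17 + 10
17 = 1*10 + 7
10 = 1*7 + 3
7 = 2*3 + 1
3 = 3*1 + 0  (stop)
So 316/17 = [18; 1, 1, 2, 3].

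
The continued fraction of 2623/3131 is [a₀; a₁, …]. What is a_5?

3

2623 = 0·3131 + 2623   →  a_0 = 0
3131 = 1·2623 + 508   →  a_1 = 1
2623 = 5·508 + 83   →  a_2 = 5
508 = 6·83 + 10   →  a_3 = 6
83 = 8·10 + 3   →  a_4 = 8
10 = 3·3 + 1   →  a_5 = 3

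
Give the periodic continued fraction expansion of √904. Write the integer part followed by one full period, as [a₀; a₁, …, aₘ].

[30; 15, 60]

a₀ = ⌊√904⌋ = 30.
With m₀=0, d₀=1 and mₖ₊₁ = dₖaₖ − mₖ, dₖ₊₁ = (n − mₖ₊₁²)/dₖ, aₖ₊₁ = ⌊(a₀+mₖ₊₁)/dₖ₊₁⌋:
  k=1: m=30, d=4, a=15
  k=2: m=30, d=1, a=60
d=1 and a=2a₀=60 at k=2, so the next step gives (m, d) = (30, 4) again — its k=1 value — and the period has length 2.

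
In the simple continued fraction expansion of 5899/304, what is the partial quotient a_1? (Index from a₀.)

2

5899 = 19·304 + 123   →  a_0 = 19
304 = 2·123 + 58   →  a_1 = 2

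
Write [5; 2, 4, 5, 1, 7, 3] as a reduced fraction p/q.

7478/1373

Using pₖ = aₖpₖ₋₁ + pₖ₋₂ and qₖ = aₖqₖ₋₁ + qₖ₋₂:
  k=0: a=5, p=5, q=1
  k=1: a=2, p=11, q=2
  k=2: a=4, p=49, q=9
  k=3: a=5, p=256, q=47
  k=4: a=1, p=305, q=56
  k=5: a=7, p=2391, q=439
  k=6: a=3, p=7478, q=1373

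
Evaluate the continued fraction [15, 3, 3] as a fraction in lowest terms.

153/10

Using pₖ = aₖpₖ₋₁ + pₖ₋₂ and qₖ = aₖqₖ₋₁ + qₖ₋₂:
  k=0: a=15, p=15, q=1
  k=1: a=3, p=46, q=3
  k=2: a=3, p=153, q=10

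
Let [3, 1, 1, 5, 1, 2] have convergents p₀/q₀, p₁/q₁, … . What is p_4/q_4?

Using pₖ = aₖpₖ₋₁ + pₖ₋₂, qₖ = aₖqₖ₋₁ + qₖ₋₂ (with p₋₁=1, p₋₂=0, q₋₁=0, q₋₂=1):
  k=0: a=3, p=3, q=1
  k=1: a=1, p=4, q=1
  k=2: a=1, p=7, q=2
  k=3: a=5, p=39, q=11
  k=4: a=1, p=46, q=13

46/13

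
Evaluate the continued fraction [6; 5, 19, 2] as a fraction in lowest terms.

1221/197

Fold from the inside: start with 2/1.
  19 + 1/2 = 39/2
  5 + 2/39 = 197/39
  6 + 39/197 = 1221/197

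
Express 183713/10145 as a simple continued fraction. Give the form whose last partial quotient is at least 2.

[18; 9, 5, 16, 1, 3, 3]

183713 = 18*10145 + 1103
10145 = 9*1103 + 218
1103 = 5*218 + 13
218 = 16*13 + 10
13 = 1*10 + 3
10 = 3*3 + 1
3 = 3*1 + 0  (stop)
So 183713/10145 = [18; 9, 5, 16, 1, 3, 3].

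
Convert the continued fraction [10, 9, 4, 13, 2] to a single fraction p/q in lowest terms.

10280/1017

Using pₖ = aₖpₖ₋₁ + pₖ₋₂ and qₖ = aₖqₖ₋₁ + qₖ₋₂:
  k=0: a=10, p=10, q=1
  k=1: a=9, p=91, q=9
  k=2: a=4, p=374, q=37
  k=3: a=13, p=4953, q=490
  k=4: a=2, p=10280, q=1017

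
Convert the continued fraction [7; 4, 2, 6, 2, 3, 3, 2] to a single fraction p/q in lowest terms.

Fold from the inside: start with 2/1.
  3 + 1/2 = 7/2
  3 + 2/7 = 23/7
  2 + 7/23 = 53/23
  6 + 23/53 = 341/53
  2 + 53/341 = 735/341
  4 + 341/735 = 3281/735
  7 + 735/3281 = 23702/3281

23702/3281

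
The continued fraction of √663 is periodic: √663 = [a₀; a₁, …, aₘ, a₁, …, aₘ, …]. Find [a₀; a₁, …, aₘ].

a₀ = ⌊√663⌋ = 25.
With m₀=0, d₀=1 and mₖ₊₁ = dₖaₖ − mₖ, dₖ₊₁ = (n − mₖ₊₁²)/dₖ, aₖ₊₁ = ⌊(a₀+mₖ₊₁)/dₖ₊₁⌋:
  k=1: m=25, d=38, a=1
  k=2: m=13, d=13, a=2
  k=3: m=13, d=38, a=1
  k=4: m=25, d=1, a=50
d=1 and a=2a₀=50 at k=4, so the next step gives (m, d) = (25, 38) again — its k=1 value — and the period has length 4.

[25; 1, 2, 1, 50]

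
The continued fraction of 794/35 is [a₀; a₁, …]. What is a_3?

794 = 22·35 + 24   →  a_0 = 22
35 = 1·24 + 11   →  a_1 = 1
24 = 2·11 + 2   →  a_2 = 2
11 = 5·2 + 1   →  a_3 = 5

5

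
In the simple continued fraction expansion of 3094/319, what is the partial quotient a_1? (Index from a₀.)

1

3094 = 9·319 + 223   →  a_0 = 9
319 = 1·223 + 96   →  a_1 = 1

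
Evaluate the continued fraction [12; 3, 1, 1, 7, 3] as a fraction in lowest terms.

Using pₖ = aₖpₖ₋₁ + pₖ₋₂ and qₖ = aₖqₖ₋₁ + qₖ₋₂:
  k=0: a=12, p=12, q=1
  k=1: a=3, p=37, q=3
  k=2: a=1, p=49, q=4
  k=3: a=1, p=86, q=7
  k=4: a=7, p=651, q=53
  k=5: a=3, p=2039, q=166

2039/166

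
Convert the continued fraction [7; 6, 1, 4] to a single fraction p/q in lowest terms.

Using pₖ = aₖpₖ₋₁ + pₖ₋₂ and qₖ = aₖqₖ₋₁ + qₖ₋₂:
  k=0: a=7, p=7, q=1
  k=1: a=6, p=43, q=6
  k=2: a=1, p=50, q=7
  k=3: a=4, p=243, q=34

243/34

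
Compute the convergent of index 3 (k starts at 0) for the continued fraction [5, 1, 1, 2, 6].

Using pₖ = aₖpₖ₋₁ + pₖ₋₂, qₖ = aₖqₖ₋₁ + qₖ₋₂ (with p₋₁=1, p₋₂=0, q₋₁=0, q₋₂=1):
  k=0: a=5, p=5, q=1
  k=1: a=1, p=6, q=1
  k=2: a=1, p=11, q=2
  k=3: a=2, p=28, q=5

28/5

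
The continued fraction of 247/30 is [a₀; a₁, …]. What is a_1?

4

247 = 8·30 + 7   →  a_0 = 8
30 = 4·7 + 2   →  a_1 = 4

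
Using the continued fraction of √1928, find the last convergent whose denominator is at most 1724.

√1928 = [43; 1, 9, 1, 86, …] (period length 4).
Convergents:
  p_0/q_0 = 43/1
  p_1/q_1 = 44/1
  p_2/q_2 = 439/10
  p_3/q_3 = 483/11
  p_4/q_4 = 41977/956
  p_5/q_5 = 42460/967
  p_6/q_6 = 424117/9659
q_5 = 967 ≤ 1724 < 9659 = q_6, so the answer is 42460/967.

42460/967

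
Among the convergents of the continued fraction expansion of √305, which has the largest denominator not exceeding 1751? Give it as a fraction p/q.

√305 = [17; 2, 6, 2, 34, …] (period length 4).
Convergents:
  p_0/q_0 = 17/1
  p_1/q_1 = 35/2
  p_2/q_2 = 227/13
  p_3/q_3 = 489/28
  p_4/q_4 = 16853/965
  p_5/q_5 = 34195/1958
q_4 = 965 ≤ 1751 < 1958 = q_5, so the answer is 16853/965.

16853/965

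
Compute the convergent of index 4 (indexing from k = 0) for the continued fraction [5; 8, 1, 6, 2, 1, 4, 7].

680/133

Using pₖ = aₖpₖ₋₁ + pₖ₋₂, qₖ = aₖqₖ₋₁ + qₖ₋₂ (with p₋₁=1, p₋₂=0, q₋₁=0, q₋₂=1):
  k=0: a=5, p=5, q=1
  k=1: a=8, p=41, q=8
  k=2: a=1, p=46, q=9
  k=3: a=6, p=317, q=62
  k=4: a=2, p=680, q=133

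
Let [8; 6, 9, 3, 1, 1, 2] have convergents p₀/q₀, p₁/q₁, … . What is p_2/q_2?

449/55

Using pₖ = aₖpₖ₋₁ + pₖ₋₂, qₖ = aₖqₖ₋₁ + qₖ₋₂ (with p₋₁=1, p₋₂=0, q₋₁=0, q₋₂=1):
  k=0: a=8, p=8, q=1
  k=1: a=6, p=49, q=6
  k=2: a=9, p=449, q=55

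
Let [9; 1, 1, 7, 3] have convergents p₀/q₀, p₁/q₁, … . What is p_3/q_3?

Using pₖ = aₖpₖ₋₁ + pₖ₋₂, qₖ = aₖqₖ₋₁ + qₖ₋₂ (with p₋₁=1, p₋₂=0, q₋₁=0, q₋₂=1):
  k=0: a=9, p=9, q=1
  k=1: a=1, p=10, q=1
  k=2: a=1, p=19, q=2
  k=3: a=7, p=143, q=15

143/15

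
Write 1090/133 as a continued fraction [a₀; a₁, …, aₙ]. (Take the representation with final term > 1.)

1090 = 8·133 + 26
133 = 5·26 + 3
26 = 8·3 + 2
3 = 1·2 + 1
2 = 2·1 + 0  (stop)
So 1090/133 = [8; 5, 8, 1, 2].

[8; 5, 8, 1, 2]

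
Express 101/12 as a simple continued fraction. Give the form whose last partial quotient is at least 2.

[8; 2, 2, 2]

101 = 8·12 + 5
12 = 2·5 + 2
5 = 2·2 + 1
2 = 2·1 + 0  (stop)
So 101/12 = [8; 2, 2, 2].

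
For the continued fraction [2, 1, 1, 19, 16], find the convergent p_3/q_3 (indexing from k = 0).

Using pₖ = aₖpₖ₋₁ + pₖ₋₂, qₖ = aₖqₖ₋₁ + qₖ₋₂ (with p₋₁=1, p₋₂=0, q₋₁=0, q₋₂=1):
  k=0: a=2, p=2, q=1
  k=1: a=1, p=3, q=1
  k=2: a=1, p=5, q=2
  k=3: a=19, p=98, q=39

98/39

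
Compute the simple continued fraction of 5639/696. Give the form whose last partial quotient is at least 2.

5639 = 8*696 + 71
696 = 9*71 + 57
71 = 1*57 + 14
57 = 4*14 + 1
14 = 14*1 + 0  (stop)
So 5639/696 = [8; 9, 1, 4, 14].

[8; 9, 1, 4, 14]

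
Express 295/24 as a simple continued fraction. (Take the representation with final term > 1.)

295 = 12×24 + 7
24 = 3×7 + 3
7 = 2×3 + 1
3 = 3×1 + 0  (stop)
So 295/24 = [12; 3, 2, 3].

[12; 3, 2, 3]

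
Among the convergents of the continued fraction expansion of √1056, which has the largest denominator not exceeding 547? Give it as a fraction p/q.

8449/260

√1056 = [32; 2, 64, …] (period length 2).
Convergents:
  p_0/q_0 = 32/1
  p_1/q_1 = 65/2
  p_2/q_2 = 4192/129
  p_3/q_3 = 8449/260
  p_4/q_4 = 544928/16769
q_3 = 260 ≤ 547 < 16769 = q_4, so the answer is 8449/260.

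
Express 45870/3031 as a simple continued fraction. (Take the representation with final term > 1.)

[15; 7, 2, 15, 13]

45870 = 15·3031 + 405
3031 = 7·405 + 196
405 = 2·196 + 13
196 = 15·13 + 1
13 = 13·1 + 0  (stop)
So 45870/3031 = [15; 7, 2, 15, 13].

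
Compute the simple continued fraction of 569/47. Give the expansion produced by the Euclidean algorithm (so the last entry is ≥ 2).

[12; 9, 2, 2]

569 = 12×47 + 5
47 = 9×5 + 2
5 = 2×2 + 1
2 = 2×1 + 0  (stop)
So 569/47 = [12; 9, 2, 2].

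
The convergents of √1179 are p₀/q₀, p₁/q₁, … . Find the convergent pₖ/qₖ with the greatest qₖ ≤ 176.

3571/104

√1179 = [34; 2, 1, 33, 1, 2, 68, …] (period length 6).
Convergents:
  p_0/q_0 = 34/1
  p_1/q_1 = 69/2
  p_2/q_2 = 103/3
  p_3/q_3 = 3468/101
  p_4/q_4 = 3571/104
  p_5/q_5 = 10610/309
q_4 = 104 ≤ 176 < 309 = q_5, so the answer is 3571/104.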